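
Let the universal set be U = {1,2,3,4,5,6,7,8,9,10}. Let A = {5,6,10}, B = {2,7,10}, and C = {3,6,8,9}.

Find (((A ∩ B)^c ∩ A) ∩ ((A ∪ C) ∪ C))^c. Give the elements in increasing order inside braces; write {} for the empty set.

A ∩ B = {10}
(A ∩ B)^c = {1,2,3,4,5,6,7,8,9}
(A ∩ B)^c ∩ A = {5,6}
A ∪ C = {3,5,6,8,9,10}
(A ∪ C) ∪ C = {3,5,6,8,9,10}
((A ∩ B)^c ∩ A) ∩ ((A ∪ C) ∪ C) = {5,6}
(((A ∩ B)^c ∩ A) ∩ ((A ∪ C) ∪ C))^c = {1,2,3,4,7,8,9,10}

{1,2,3,4,7,8,9,10}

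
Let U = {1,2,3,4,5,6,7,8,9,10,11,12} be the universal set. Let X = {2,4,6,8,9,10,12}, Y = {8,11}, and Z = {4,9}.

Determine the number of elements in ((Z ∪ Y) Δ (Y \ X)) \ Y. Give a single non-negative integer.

Z ∪ Y = {4,8,9,11}
Y \ X = {11}
(Z ∪ Y) Δ (Y \ X) = {4,8,9}
((Z ∪ Y) Δ (Y \ X)) \ Y = {4,9}
|((Z ∪ Y) Δ (Y \ X)) \ Y| = 2

2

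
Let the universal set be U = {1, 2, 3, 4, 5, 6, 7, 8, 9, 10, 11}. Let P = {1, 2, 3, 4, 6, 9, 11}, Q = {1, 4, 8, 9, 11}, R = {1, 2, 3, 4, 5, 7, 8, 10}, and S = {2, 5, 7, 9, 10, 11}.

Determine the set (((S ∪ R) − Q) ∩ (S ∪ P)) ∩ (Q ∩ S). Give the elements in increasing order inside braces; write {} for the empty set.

{}

S ∪ R = {1, 2, 3, 4, 5, 7, 8, 9, 10, 11}
(S ∪ R) − Q = {2, 3, 5, 7, 10}
S ∪ P = {1, 2, 3, 4, 5, 6, 7, 9, 10, 11}
((S ∪ R) − Q) ∩ (S ∪ P) = {2, 3, 5, 7, 10}
Q ∩ S = {9, 11}
(((S ∪ R) − Q) ∩ (S ∪ P)) ∩ (Q ∩ S) = {}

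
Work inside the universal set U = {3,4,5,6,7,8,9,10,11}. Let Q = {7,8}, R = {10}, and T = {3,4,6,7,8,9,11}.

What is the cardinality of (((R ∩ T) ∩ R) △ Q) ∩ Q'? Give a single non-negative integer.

0

R ∩ T = {}
(R ∩ T) ∩ R = {}
((R ∩ T) ∩ R) △ Q = {7,8}
Q' = {3,4,5,6,9,10,11}
(((R ∩ T) ∩ R) △ Q) ∩ Q' = {}
|(((R ∩ T) ∩ R) △ Q) ∩ Q'| = 0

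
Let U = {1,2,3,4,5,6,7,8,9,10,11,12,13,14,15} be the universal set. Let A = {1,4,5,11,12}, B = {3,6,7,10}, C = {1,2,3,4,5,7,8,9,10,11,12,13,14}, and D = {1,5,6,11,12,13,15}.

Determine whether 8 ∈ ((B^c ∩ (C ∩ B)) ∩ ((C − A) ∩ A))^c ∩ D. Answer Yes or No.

8 ∉ B, so 8 ∈ B^c
8 ∈ C and 8 ∉ B, so 8 ∉ C ∩ B
8 ∈ B^c and 8 ∉ (C ∩ B), so 8 ∉ B^c ∩ (C ∩ B)
8 ∈ C and 8 ∉ A, so 8 ∈ C − A
8 ∈ (C − A) and 8 ∉ A, so 8 ∉ (C − A) ∩ A
8 ∉ (B^c ∩ (C ∩ B)) and 8 ∉ ((C − A) ∩ A), so 8 ∉ (B^c ∩ (C ∩ B)) ∩ ((C − A) ∩ A)
8 ∈ ((B^c ∩ (C ∩ B)) ∩ ((C − A) ∩ A))^c since 8 ∉ ((B^c ∩ (C ∩ B)) ∩ ((C − A) ∩ A))
8 ∈ ((B^c ∩ (C ∩ B)) ∩ ((C − A) ∩ A))^c and 8 ∉ D, so 8 ∉ ((B^c ∩ (C ∩ B)) ∩ ((C − A) ∩ A))^c ∩ D

No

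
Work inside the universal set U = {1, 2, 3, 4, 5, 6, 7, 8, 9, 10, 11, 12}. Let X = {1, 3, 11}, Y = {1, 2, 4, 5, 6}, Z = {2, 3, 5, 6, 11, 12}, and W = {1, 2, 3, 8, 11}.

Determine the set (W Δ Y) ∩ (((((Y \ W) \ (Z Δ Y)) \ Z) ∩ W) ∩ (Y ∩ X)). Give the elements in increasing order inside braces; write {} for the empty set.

W Δ Y = {3, 4, 5, 6, 8, 11}
Y \ W = {4, 5, 6}
Z Δ Y = {1, 3, 4, 11, 12}
(Y \ W) \ (Z Δ Y) = {5, 6}
((Y \ W) \ (Z Δ Y)) \ Z = {}
(((Y \ W) \ (Z Δ Y)) \ Z) ∩ W = {}
Y ∩ X = {1}
((((Y \ W) \ (Z Δ Y)) \ Z) ∩ W) ∩ (Y ∩ X) = {}
(W Δ Y) ∩ (((((Y \ W) \ (Z Δ Y)) \ Z) ∩ W) ∩ (Y ∩ X)) = {}

{}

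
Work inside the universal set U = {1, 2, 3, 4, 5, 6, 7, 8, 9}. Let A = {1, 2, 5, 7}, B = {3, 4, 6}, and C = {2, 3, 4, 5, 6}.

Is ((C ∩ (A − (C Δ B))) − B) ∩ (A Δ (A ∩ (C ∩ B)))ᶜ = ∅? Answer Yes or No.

C Δ B = {2, 5}
A − (C Δ B) = {1, 7}
C ∩ (A − (C Δ B)) = {}
(C ∩ (A − (C Δ B))) − B = {}
C ∩ B = {3, 4, 6}
A ∩ (C ∩ B) = {}
A Δ (A ∩ (C ∩ B)) = {1, 2, 5, 7}
(A Δ (A ∩ (C ∩ B)))ᶜ = {3, 4, 6, 8, 9}
{} and {3, 4, 6, 8, 9} share no elements.

Yes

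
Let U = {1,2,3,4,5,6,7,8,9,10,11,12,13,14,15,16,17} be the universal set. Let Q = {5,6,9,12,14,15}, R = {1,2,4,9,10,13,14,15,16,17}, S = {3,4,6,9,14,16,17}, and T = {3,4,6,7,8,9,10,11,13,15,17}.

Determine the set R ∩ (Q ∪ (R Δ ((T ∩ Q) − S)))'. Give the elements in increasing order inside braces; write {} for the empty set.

T ∩ Q = {6,9,15}
(T ∩ Q) − S = {15}
R Δ ((T ∩ Q) − S) = {1,2,4,9,10,13,14,16,17}
Q ∪ (R Δ ((T ∩ Q) − S)) = {1,2,4,5,6,9,10,12,13,14,15,16,17}
(Q ∪ (R Δ ((T ∩ Q) − S)))' = {3,7,8,11}
R ∩ (Q ∪ (R Δ ((T ∩ Q) − S)))' = {}

{}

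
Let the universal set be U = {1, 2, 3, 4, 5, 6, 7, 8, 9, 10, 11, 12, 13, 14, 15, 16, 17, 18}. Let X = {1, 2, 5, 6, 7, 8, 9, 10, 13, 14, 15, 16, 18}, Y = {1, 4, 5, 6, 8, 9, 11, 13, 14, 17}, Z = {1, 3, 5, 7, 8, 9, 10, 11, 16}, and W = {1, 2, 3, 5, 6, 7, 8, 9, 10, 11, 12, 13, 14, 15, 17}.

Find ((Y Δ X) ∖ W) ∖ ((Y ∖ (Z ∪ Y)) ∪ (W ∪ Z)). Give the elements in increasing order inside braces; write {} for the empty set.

Y Δ X = {2, 4, 7, 10, 11, 15, 16, 17, 18}
(Y Δ X) ∖ W = {4, 16, 18}
Z ∪ Y = {1, 3, 4, 5, 6, 7, 8, 9, 10, 11, 13, 14, 16, 17}
Y ∖ (Z ∪ Y) = {}
W ∪ Z = {1, 2, 3, 5, 6, 7, 8, 9, 10, 11, 12, 13, 14, 15, 16, 17}
(Y ∖ (Z ∪ Y)) ∪ (W ∪ Z) = {1, 2, 3, 5, 6, 7, 8, 9, 10, 11, 12, 13, 14, 15, 16, 17}
((Y Δ X) ∖ W) ∖ ((Y ∖ (Z ∪ Y)) ∪ (W ∪ Z)) = {4, 18}

{4, 18}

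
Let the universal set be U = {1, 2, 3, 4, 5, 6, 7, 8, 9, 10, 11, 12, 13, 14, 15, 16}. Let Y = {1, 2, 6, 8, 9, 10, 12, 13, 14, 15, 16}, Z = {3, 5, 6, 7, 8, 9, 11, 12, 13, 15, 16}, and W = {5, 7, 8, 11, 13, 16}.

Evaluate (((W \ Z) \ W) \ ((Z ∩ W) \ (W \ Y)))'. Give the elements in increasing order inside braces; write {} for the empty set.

{1, 2, 3, 4, 5, 6, 7, 8, 9, 10, 11, 12, 13, 14, 15, 16}

W \ Z = {}
(W \ Z) \ W = {}
Z ∩ W = {5, 7, 8, 11, 13, 16}
W \ Y = {5, 7, 11}
(Z ∩ W) \ (W \ Y) = {8, 13, 16}
((W \ Z) \ W) \ ((Z ∩ W) \ (W \ Y)) = {}
(((W \ Z) \ W) \ ((Z ∩ W) \ (W \ Y)))' = {1, 2, 3, 4, 5, 6, 7, 8, 9, 10, 11, 12, 13, 14, 15, 16}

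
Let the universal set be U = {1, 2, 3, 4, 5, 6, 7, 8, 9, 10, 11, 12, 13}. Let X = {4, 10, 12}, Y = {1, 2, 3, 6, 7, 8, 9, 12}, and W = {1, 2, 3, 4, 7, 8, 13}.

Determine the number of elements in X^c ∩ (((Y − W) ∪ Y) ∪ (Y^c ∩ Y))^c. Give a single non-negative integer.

X^c = {1, 2, 3, 5, 6, 7, 8, 9, 11, 13}
Y − W = {6, 9, 12}
(Y − W) ∪ Y = {1, 2, 3, 6, 7, 8, 9, 12}
Y^c = {4, 5, 10, 11, 13}
Y^c ∩ Y = {}
((Y − W) ∪ Y) ∪ (Y^c ∩ Y) = {1, 2, 3, 6, 7, 8, 9, 12}
(((Y − W) ∪ Y) ∪ (Y^c ∩ Y))^c = {4, 5, 10, 11, 13}
X^c ∩ (((Y − W) ∪ Y) ∪ (Y^c ∩ Y))^c = {5, 11, 13}
|X^c ∩ (((Y − W) ∪ Y) ∪ (Y^c ∩ Y))^c| = 3

3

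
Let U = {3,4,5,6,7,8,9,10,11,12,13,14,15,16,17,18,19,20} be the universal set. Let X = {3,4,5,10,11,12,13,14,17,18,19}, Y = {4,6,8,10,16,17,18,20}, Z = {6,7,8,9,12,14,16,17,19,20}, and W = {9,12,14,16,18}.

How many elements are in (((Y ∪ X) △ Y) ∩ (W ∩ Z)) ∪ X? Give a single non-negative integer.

Y ∪ X = {3,4,5,6,8,10,11,12,13,14,16,17,18,19,20}
(Y ∪ X) △ Y = {3,5,11,12,13,14,19}
W ∩ Z = {9,12,14,16}
((Y ∪ X) △ Y) ∩ (W ∩ Z) = {12,14}
(((Y ∪ X) △ Y) ∩ (W ∩ Z)) ∪ X = {3,4,5,10,11,12,13,14,17,18,19}
|(((Y ∪ X) △ Y) ∩ (W ∩ Z)) ∪ X| = 11

11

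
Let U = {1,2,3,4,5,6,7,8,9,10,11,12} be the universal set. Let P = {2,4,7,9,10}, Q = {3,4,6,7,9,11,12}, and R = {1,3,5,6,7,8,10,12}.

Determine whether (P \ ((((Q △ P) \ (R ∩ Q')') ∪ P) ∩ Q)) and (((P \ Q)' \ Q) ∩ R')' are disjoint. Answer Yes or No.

Q △ P = {2,3,6,10,11,12}
Q' = {1,2,5,8,10}
R ∩ Q' = {1,5,8,10}
(R ∩ Q')' = {2,3,4,6,7,9,11,12}
(Q △ P) \ (R ∩ Q')' = {10}
((Q △ P) \ (R ∩ Q')') ∪ P = {2,4,7,9,10}
(((Q △ P) \ (R ∩ Q')') ∪ P) ∩ Q = {4,7,9}
P \ ((((Q △ P) \ (R ∩ Q')') ∪ P) ∩ Q) = {2,10}
P \ Q = {2,10}
(P \ Q)' = {1,3,4,5,6,7,8,9,11,12}
(P \ Q)' \ Q = {1,5,8}
R' = {2,4,9,11}
((P \ Q)' \ Q) ∩ R' = {}
(((P \ Q)' \ Q) ∩ R')' = {1,2,3,4,5,6,7,8,9,10,11,12}
2 lies in both, so they are not disjoint.

No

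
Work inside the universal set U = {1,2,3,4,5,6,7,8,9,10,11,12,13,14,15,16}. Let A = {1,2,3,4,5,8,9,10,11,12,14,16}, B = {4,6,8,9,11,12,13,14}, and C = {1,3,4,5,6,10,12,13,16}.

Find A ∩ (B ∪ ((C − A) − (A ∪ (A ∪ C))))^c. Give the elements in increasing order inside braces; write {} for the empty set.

{1,2,3,5,10,16}

C − A = {6,13}
A ∪ C = {1,2,3,4,5,6,8,9,10,11,12,13,14,16}
A ∪ (A ∪ C) = {1,2,3,4,5,6,8,9,10,11,12,13,14,16}
(C − A) − (A ∪ (A ∪ C)) = {}
B ∪ ((C − A) − (A ∪ (A ∪ C))) = {4,6,8,9,11,12,13,14}
(B ∪ ((C − A) − (A ∪ (A ∪ C))))^c = {1,2,3,5,7,10,15,16}
A ∩ (B ∪ ((C − A) − (A ∪ (A ∪ C))))^c = {1,2,3,5,10,16}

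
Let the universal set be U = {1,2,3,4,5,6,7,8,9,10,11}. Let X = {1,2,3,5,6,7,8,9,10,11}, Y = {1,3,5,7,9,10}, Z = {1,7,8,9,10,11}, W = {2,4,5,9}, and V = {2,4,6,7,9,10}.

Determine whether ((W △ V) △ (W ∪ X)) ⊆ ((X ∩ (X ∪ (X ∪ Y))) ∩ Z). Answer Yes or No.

No

W △ V = {5,6,7,10}
W ∪ X = {1,2,3,4,5,6,7,8,9,10,11}
(W △ V) △ (W ∪ X) = {1,2,3,4,8,9,11}
X ∪ Y = {1,2,3,5,6,7,8,9,10,11}
X ∪ (X ∪ Y) = {1,2,3,5,6,7,8,9,10,11}
X ∩ (X ∪ (X ∪ Y)) = {1,2,3,5,6,7,8,9,10,11}
(X ∩ (X ∪ (X ∪ Y))) ∩ Z = {1,7,8,9,10,11}
2 ∈ (W △ V) △ (W ∪ X) but 2 ∉ (X ∩ (X ∪ (X ∪ Y))) ∩ Z, so the inclusion fails.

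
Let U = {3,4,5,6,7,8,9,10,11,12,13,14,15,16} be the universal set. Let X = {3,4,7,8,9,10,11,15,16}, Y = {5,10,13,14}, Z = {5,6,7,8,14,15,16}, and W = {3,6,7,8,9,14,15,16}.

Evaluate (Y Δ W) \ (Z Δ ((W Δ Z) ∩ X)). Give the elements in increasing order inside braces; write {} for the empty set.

Y Δ W = {3,5,6,7,8,9,10,13,15,16}
W Δ Z = {3,5,9}
(W Δ Z) ∩ X = {3,9}
Z Δ ((W Δ Z) ∩ X) = {3,5,6,7,8,9,14,15,16}
(Y Δ W) \ (Z Δ ((W Δ Z) ∩ X)) = {10,13}

{10,13}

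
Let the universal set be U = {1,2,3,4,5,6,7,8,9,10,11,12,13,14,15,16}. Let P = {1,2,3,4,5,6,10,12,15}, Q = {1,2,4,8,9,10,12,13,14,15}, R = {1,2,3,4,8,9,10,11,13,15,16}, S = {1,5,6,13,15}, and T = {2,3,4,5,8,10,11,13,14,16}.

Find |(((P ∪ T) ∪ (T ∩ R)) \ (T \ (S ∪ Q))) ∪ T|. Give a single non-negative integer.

P ∪ T = {1,2,3,4,5,6,8,10,11,12,13,14,15,16}
T ∩ R = {2,3,4,8,10,11,13,16}
(P ∪ T) ∪ (T ∩ R) = {1,2,3,4,5,6,8,10,11,12,13,14,15,16}
S ∪ Q = {1,2,4,5,6,8,9,10,12,13,14,15}
T \ (S ∪ Q) = {3,11,16}
((P ∪ T) ∪ (T ∩ R)) \ (T \ (S ∪ Q)) = {1,2,4,5,6,8,10,12,13,14,15}
(((P ∪ T) ∪ (T ∩ R)) \ (T \ (S ∪ Q))) ∪ T = {1,2,3,4,5,6,8,10,11,12,13,14,15,16}
|(((P ∪ T) ∪ (T ∩ R)) \ (T \ (S ∪ Q))) ∪ T| = 14

14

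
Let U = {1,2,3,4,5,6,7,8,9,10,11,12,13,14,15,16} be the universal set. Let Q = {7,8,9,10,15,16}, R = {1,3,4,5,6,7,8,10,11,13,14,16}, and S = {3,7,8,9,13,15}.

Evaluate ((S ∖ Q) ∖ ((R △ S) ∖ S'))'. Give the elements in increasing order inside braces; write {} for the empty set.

S ∖ Q = {3,13}
R △ S = {1,4,5,6,9,10,11,14,15,16}
S' = {1,2,4,5,6,10,11,12,14,16}
(R △ S) ∖ S' = {9,15}
(S ∖ Q) ∖ ((R △ S) ∖ S') = {3,13}
((S ∖ Q) ∖ ((R △ S) ∖ S'))' = {1,2,4,5,6,7,8,9,10,11,12,14,15,16}

{1,2,4,5,6,7,8,9,10,11,12,14,15,16}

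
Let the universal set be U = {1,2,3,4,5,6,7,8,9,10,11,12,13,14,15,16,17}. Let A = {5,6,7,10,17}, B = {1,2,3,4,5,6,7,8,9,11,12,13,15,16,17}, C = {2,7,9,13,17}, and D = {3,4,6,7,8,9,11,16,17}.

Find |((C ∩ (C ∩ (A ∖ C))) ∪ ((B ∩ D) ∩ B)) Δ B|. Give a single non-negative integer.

A ∖ C = {5,6,10}
C ∩ (A ∖ C) = {}
C ∩ (C ∩ (A ∖ C)) = {}
B ∩ D = {3,4,6,7,8,9,11,16,17}
(B ∩ D) ∩ B = {3,4,6,7,8,9,11,16,17}
(C ∩ (C ∩ (A ∖ C))) ∪ ((B ∩ D) ∩ B) = {3,4,6,7,8,9,11,16,17}
((C ∩ (C ∩ (A ∖ C))) ∪ ((B ∩ D) ∩ B)) Δ B = {1,2,5,12,13,15}
|((C ∩ (C ∩ (A ∖ C))) ∪ ((B ∩ D) ∩ B)) Δ B| = 6

6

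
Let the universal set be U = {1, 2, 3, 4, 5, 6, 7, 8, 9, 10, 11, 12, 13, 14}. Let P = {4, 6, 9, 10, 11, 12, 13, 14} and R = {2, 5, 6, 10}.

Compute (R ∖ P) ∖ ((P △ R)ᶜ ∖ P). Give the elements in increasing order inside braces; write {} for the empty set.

R ∖ P = {2, 5}
P △ R = {2, 4, 5, 9, 11, 12, 13, 14}
(P △ R)ᶜ = {1, 3, 6, 7, 8, 10}
(P △ R)ᶜ ∖ P = {1, 3, 7, 8}
(R ∖ P) ∖ ((P △ R)ᶜ ∖ P) = {2, 5}

{2, 5}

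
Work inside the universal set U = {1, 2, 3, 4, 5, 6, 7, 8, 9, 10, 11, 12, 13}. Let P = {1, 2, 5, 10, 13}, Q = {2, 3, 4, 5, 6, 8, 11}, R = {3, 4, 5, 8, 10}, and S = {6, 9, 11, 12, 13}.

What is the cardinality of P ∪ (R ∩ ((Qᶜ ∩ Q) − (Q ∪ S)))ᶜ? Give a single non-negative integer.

13

Qᶜ = {1, 7, 9, 10, 12, 13}
Qᶜ ∩ Q = {}
Q ∪ S = {2, 3, 4, 5, 6, 8, 9, 11, 12, 13}
(Qᶜ ∩ Q) − (Q ∪ S) = {}
R ∩ ((Qᶜ ∩ Q) − (Q ∪ S)) = {}
(R ∩ ((Qᶜ ∩ Q) − (Q ∪ S)))ᶜ = {1, 2, 3, 4, 5, 6, 7, 8, 9, 10, 11, 12, 13}
P ∪ (R ∩ ((Qᶜ ∩ Q) − (Q ∪ S)))ᶜ = {1, 2, 3, 4, 5, 6, 7, 8, 9, 10, 11, 12, 13}
|P ∪ (R ∩ ((Qᶜ ∩ Q) − (Q ∪ S)))ᶜ| = 13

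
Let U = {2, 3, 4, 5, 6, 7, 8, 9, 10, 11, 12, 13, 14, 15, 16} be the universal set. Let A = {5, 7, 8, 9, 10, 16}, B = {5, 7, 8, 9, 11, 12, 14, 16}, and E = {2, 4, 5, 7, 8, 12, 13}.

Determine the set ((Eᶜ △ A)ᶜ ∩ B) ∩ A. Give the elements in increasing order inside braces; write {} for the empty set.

Eᶜ = {3, 6, 9, 10, 11, 14, 15, 16}
Eᶜ △ A = {3, 5, 6, 7, 8, 11, 14, 15}
(Eᶜ △ A)ᶜ = {2, 4, 9, 10, 12, 13, 16}
(Eᶜ △ A)ᶜ ∩ B = {9, 12, 16}
((Eᶜ △ A)ᶜ ∩ B) ∩ A = {9, 16}

{9, 16}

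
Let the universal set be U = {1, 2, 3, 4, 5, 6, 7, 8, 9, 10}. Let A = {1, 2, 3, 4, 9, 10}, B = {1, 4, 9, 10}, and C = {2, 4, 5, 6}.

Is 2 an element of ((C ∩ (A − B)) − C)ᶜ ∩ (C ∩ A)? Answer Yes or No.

Yes

2 ∈ A and 2 ∉ B, so 2 ∈ A − B
2 ∈ C and 2 ∈ (A − B), so 2 ∈ C ∩ (A − B)
2 ∈ (C ∩ (A − B)) and 2 ∈ C, so 2 ∉ (C ∩ (A − B)) − C
2 ∈ ((C ∩ (A − B)) − C)ᶜ since 2 ∉ ((C ∩ (A − B)) − C)
2 ∈ C and 2 ∈ A, so 2 ∈ C ∩ A
2 ∈ ((C ∩ (A − B)) − C)ᶜ and 2 ∈ (C ∩ A), so 2 ∈ ((C ∩ (A − B)) − C)ᶜ ∩ (C ∩ A)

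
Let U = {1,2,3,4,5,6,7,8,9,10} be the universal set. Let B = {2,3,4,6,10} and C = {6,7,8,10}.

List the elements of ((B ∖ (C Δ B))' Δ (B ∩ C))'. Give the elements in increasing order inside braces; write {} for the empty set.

C Δ B = {2,3,4,7,8}
B ∖ (C Δ B) = {6,10}
(B ∖ (C Δ B))' = {1,2,3,4,5,7,8,9}
B ∩ C = {6,10}
(B ∖ (C Δ B))' Δ (B ∩ C) = {1,2,3,4,5,6,7,8,9,10}
((B ∖ (C Δ B))' Δ (B ∩ C))' = {}

{}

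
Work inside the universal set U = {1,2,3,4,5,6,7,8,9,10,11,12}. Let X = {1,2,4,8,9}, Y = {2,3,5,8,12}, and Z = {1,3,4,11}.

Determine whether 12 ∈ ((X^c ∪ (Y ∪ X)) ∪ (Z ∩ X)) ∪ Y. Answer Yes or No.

12 ∉ X, so 12 ∈ X^c
12 ∈ Y and 12 ∉ X, so 12 ∈ Y ∪ X
12 ∈ X^c and 12 ∈ (Y ∪ X), so 12 ∈ X^c ∪ (Y ∪ X)
12 ∉ Z and 12 ∉ X, so 12 ∉ Z ∩ X
12 ∈ (X^c ∪ (Y ∪ X)) and 12 ∉ (Z ∩ X), so 12 ∈ (X^c ∪ (Y ∪ X)) ∪ (Z ∩ X)
12 ∈ ((X^c ∪ (Y ∪ X)) ∪ (Z ∩ X)) and 12 ∈ Y, so 12 ∈ ((X^c ∪ (Y ∪ X)) ∪ (Z ∩ X)) ∪ Y

Yes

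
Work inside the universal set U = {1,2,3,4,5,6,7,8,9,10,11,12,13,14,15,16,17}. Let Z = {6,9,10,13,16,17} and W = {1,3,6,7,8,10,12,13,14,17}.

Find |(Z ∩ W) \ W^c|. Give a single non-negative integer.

Z ∩ W = {6,10,13,17}
W^c = {2,4,5,9,11,15,16}
(Z ∩ W) \ W^c = {6,10,13,17}
|(Z ∩ W) \ W^c| = 4

4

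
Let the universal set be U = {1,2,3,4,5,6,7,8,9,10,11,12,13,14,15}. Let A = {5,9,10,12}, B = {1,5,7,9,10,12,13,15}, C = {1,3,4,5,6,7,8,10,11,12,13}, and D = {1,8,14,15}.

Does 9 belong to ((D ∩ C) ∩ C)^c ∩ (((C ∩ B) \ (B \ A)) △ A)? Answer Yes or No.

Yes

9 ∉ D and 9 ∉ C, so 9 ∉ D ∩ C
9 ∉ (D ∩ C) and 9 ∉ C, so 9 ∉ (D ∩ C) ∩ C
9 ∈ ((D ∩ C) ∩ C)^c since 9 ∉ ((D ∩ C) ∩ C)
9 ∉ C and 9 ∈ B, so 9 ∉ C ∩ B
9 ∈ B and 9 ∈ A, so 9 ∉ B \ A
9 ∉ (C ∩ B) and 9 ∉ (B \ A), so 9 ∉ (C ∩ B) \ (B \ A)
9 ∉ ((C ∩ B) \ (B \ A)) and 9 ∈ A, so 9 ∈ ((C ∩ B) \ (B \ A)) △ A
9 ∈ ((D ∩ C) ∩ C)^c and 9 ∈ (((C ∩ B) \ (B \ A)) △ A), so 9 ∈ ((D ∩ C) ∩ C)^c ∩ (((C ∩ B) \ (B \ A)) △ A)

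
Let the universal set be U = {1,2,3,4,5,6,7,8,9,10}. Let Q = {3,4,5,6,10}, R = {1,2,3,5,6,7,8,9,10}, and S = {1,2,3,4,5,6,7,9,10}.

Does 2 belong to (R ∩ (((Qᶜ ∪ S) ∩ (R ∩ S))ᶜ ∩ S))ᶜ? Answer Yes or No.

2 ∉ Q, so 2 ∈ Qᶜ
2 ∈ Qᶜ and 2 ∈ S, so 2 ∈ Qᶜ ∪ S
2 ∈ R and 2 ∈ S, so 2 ∈ R ∩ S
2 ∈ (Qᶜ ∪ S) and 2 ∈ (R ∩ S), so 2 ∈ (Qᶜ ∪ S) ∩ (R ∩ S)
2 ∉ ((Qᶜ ∪ S) ∩ (R ∩ S))ᶜ since 2 ∈ ((Qᶜ ∪ S) ∩ (R ∩ S))
2 ∉ ((Qᶜ ∪ S) ∩ (R ∩ S))ᶜ and 2 ∈ S, so 2 ∉ ((Qᶜ ∪ S) ∩ (R ∩ S))ᶜ ∩ S
2 ∈ R and 2 ∉ (((Qᶜ ∪ S) ∩ (R ∩ S))ᶜ ∩ S), so 2 ∉ R ∩ (((Qᶜ ∪ S) ∩ (R ∩ S))ᶜ ∩ S)
2 ∈ (R ∩ (((Qᶜ ∪ S) ∩ (R ∩ S))ᶜ ∩ S))ᶜ since 2 ∉ (R ∩ (((Qᶜ ∪ S) ∩ (R ∩ S))ᶜ ∩ S))

Yes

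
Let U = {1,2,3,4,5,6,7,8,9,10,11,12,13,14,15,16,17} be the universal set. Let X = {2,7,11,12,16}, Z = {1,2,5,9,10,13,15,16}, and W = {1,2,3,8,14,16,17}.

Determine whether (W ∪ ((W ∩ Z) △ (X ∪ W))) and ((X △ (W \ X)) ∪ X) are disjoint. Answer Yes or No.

W ∩ Z = {1,2,16}
X ∪ W = {1,2,3,7,8,11,12,14,16,17}
(W ∩ Z) △ (X ∪ W) = {3,7,8,11,12,14,17}
W ∪ ((W ∩ Z) △ (X ∪ W)) = {1,2,3,7,8,11,12,14,16,17}
W \ X = {1,3,8,14,17}
X △ (W \ X) = {1,2,3,7,8,11,12,14,16,17}
(X △ (W \ X)) ∪ X = {1,2,3,7,8,11,12,14,16,17}
1 lies in both, so they are not disjoint.

No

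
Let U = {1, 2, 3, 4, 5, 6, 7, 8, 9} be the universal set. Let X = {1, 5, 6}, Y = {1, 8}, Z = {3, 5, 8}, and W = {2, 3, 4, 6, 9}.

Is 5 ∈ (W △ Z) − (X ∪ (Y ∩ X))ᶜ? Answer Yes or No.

Yes

5 ∉ W and 5 ∈ Z, so 5 ∈ W △ Z
5 ∉ Y and 5 ∈ X, so 5 ∉ Y ∩ X
5 ∈ X and 5 ∉ (Y ∩ X), so 5 ∈ X ∪ (Y ∩ X)
5 ∉ (X ∪ (Y ∩ X))ᶜ since 5 ∈ (X ∪ (Y ∩ X))
5 ∈ (W △ Z) and 5 ∉ (X ∪ (Y ∩ X))ᶜ, so 5 ∈ (W △ Z) − (X ∪ (Y ∩ X))ᶜ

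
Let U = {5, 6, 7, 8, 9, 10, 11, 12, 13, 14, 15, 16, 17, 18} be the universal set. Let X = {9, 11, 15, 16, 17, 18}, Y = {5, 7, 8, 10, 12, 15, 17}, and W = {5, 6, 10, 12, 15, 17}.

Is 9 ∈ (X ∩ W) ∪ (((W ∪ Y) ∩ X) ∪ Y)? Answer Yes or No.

No

9 ∈ X and 9 ∉ W, so 9 ∉ X ∩ W
9 ∉ W and 9 ∉ Y, so 9 ∉ W ∪ Y
9 ∉ (W ∪ Y) and 9 ∈ X, so 9 ∉ (W ∪ Y) ∩ X
9 ∉ ((W ∪ Y) ∩ X) and 9 ∉ Y, so 9 ∉ ((W ∪ Y) ∩ X) ∪ Y
9 ∉ (X ∩ W) and 9 ∉ (((W ∪ Y) ∩ X) ∪ Y), so 9 ∉ (X ∩ W) ∪ (((W ∪ Y) ∩ X) ∪ Y)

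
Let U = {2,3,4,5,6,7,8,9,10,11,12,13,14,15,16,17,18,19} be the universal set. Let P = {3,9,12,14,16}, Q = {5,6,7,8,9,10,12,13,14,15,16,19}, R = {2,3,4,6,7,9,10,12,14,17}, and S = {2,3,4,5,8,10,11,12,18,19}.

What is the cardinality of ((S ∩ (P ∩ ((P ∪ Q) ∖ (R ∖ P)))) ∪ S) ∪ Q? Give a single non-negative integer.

17

P ∪ Q = {3,5,6,7,8,9,10,12,13,14,15,16,19}
R ∖ P = {2,4,6,7,10,17}
(P ∪ Q) ∖ (R ∖ P) = {3,5,8,9,12,13,14,15,16,19}
P ∩ ((P ∪ Q) ∖ (R ∖ P)) = {3,9,12,14,16}
S ∩ (P ∩ ((P ∪ Q) ∖ (R ∖ P))) = {3,12}
(S ∩ (P ∩ ((P ∪ Q) ∖ (R ∖ P)))) ∪ S = {2,3,4,5,8,10,11,12,18,19}
((S ∩ (P ∩ ((P ∪ Q) ∖ (R ∖ P)))) ∪ S) ∪ Q = {2,3,4,5,6,7,8,9,10,11,12,13,14,15,16,18,19}
|((S ∩ (P ∩ ((P ∪ Q) ∖ (R ∖ P)))) ∪ S) ∪ Q| = 17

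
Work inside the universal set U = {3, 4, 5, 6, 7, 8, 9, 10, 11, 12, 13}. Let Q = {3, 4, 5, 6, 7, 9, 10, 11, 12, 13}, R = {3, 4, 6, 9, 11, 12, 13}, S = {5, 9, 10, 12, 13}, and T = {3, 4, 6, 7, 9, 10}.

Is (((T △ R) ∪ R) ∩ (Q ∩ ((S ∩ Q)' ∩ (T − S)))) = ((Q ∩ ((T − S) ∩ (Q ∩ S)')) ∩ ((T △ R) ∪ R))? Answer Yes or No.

Yes

T △ R = {7, 10, 11, 12, 13}
(T △ R) ∪ R = {3, 4, 6, 7, 9, 10, 11, 12, 13}
S ∩ Q = {5, 9, 10, 12, 13}
(S ∩ Q)' = {3, 4, 6, 7, 8, 11}
T − S = {3, 4, 6, 7}
(S ∩ Q)' ∩ (T − S) = {3, 4, 6, 7}
Q ∩ ((S ∩ Q)' ∩ (T − S)) = {3, 4, 6, 7}
((T △ R) ∪ R) ∩ (Q ∩ ((S ∩ Q)' ∩ (T − S))) = {3, 4, 6, 7}
Q ∩ S = {5, 9, 10, 12, 13}
(Q ∩ S)' = {3, 4, 6, 7, 8, 11}
(T − S) ∩ (Q ∩ S)' = {3, 4, 6, 7}
Q ∩ ((T − S) ∩ (Q ∩ S)') = {3, 4, 6, 7}
(Q ∩ ((T − S) ∩ (Q ∩ S)')) ∩ ((T △ R) ∪ R) = {3, 4, 6, 7}
Both equal {3, 4, 6, 7}, so ((T △ R) ∪ R) ∩ (Q ∩ ((S ∩ Q)' ∩ (T − S))) = (Q ∩ ((T − S) ∩ (Q ∩ S)')) ∩ ((T △ R) ∪ R).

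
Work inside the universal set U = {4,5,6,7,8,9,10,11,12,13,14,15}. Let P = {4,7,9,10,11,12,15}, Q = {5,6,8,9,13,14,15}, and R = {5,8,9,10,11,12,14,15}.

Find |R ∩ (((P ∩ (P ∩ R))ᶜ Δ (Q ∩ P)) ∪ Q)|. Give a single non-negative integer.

5

P ∩ R = {9,10,11,12,15}
P ∩ (P ∩ R) = {9,10,11,12,15}
(P ∩ (P ∩ R))ᶜ = {4,5,6,7,8,13,14}
Q ∩ P = {9,15}
(P ∩ (P ∩ R))ᶜ Δ (Q ∩ P) = {4,5,6,7,8,9,13,14,15}
((P ∩ (P ∩ R))ᶜ Δ (Q ∩ P)) ∪ Q = {4,5,6,7,8,9,13,14,15}
R ∩ (((P ∩ (P ∩ R))ᶜ Δ (Q ∩ P)) ∪ Q) = {5,8,9,14,15}
|R ∩ (((P ∩ (P ∩ R))ᶜ Δ (Q ∩ P)) ∪ Q)| = 5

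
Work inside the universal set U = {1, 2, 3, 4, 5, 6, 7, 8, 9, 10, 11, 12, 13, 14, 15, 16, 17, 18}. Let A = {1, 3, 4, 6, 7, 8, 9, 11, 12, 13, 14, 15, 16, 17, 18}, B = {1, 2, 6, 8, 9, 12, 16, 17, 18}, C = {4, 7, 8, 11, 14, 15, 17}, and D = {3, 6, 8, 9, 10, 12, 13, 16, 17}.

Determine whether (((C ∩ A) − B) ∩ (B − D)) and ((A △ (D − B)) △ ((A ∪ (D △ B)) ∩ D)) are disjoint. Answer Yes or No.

Yes

C ∩ A = {4, 7, 8, 11, 14, 15, 17}
(C ∩ A) − B = {4, 7, 11, 14, 15}
B − D = {1, 2, 18}
((C ∩ A) − B) ∩ (B − D) = {}
D − B = {3, 10, 13}
A △ (D − B) = {1, 4, 6, 7, 8, 9, 10, 11, 12, 14, 15, 16, 17, 18}
D △ B = {1, 2, 3, 10, 13, 18}
A ∪ (D △ B) = {1, 2, 3, 4, 6, 7, 8, 9, 10, 11, 12, 13, 14, 15, 16, 17, 18}
(A ∪ (D △ B)) ∩ D = {3, 6, 8, 9, 10, 12, 13, 16, 17}
(A △ (D − B)) △ ((A ∪ (D △ B)) ∩ D) = {1, 3, 4, 7, 11, 13, 14, 15, 18}
{} and {1, 3, 4, 7, 11, 13, 14, 15, 18} share no elements.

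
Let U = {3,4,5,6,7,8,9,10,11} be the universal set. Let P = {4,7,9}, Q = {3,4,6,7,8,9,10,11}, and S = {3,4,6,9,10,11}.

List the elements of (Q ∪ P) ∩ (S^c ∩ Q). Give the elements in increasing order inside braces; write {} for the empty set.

{7,8}

Q ∪ P = {3,4,6,7,8,9,10,11}
S^c = {5,7,8}
S^c ∩ Q = {7,8}
(Q ∪ P) ∩ (S^c ∩ Q) = {7,8}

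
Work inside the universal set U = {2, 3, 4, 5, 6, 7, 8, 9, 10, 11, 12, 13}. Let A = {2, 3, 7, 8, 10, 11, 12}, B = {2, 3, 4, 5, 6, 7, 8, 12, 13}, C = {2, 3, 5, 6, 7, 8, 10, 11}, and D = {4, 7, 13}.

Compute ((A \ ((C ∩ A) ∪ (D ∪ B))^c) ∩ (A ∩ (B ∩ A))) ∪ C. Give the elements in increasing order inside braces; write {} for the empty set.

{2, 3, 5, 6, 7, 8, 10, 11, 12}

C ∩ A = {2, 3, 7, 8, 10, 11}
D ∪ B = {2, 3, 4, 5, 6, 7, 8, 12, 13}
(C ∩ A) ∪ (D ∪ B) = {2, 3, 4, 5, 6, 7, 8, 10, 11, 12, 13}
((C ∩ A) ∪ (D ∪ B))^c = {9}
A \ ((C ∩ A) ∪ (D ∪ B))^c = {2, 3, 7, 8, 10, 11, 12}
B ∩ A = {2, 3, 7, 8, 12}
A ∩ (B ∩ A) = {2, 3, 7, 8, 12}
(A \ ((C ∩ A) ∪ (D ∪ B))^c) ∩ (A ∩ (B ∩ A)) = {2, 3, 7, 8, 12}
((A \ ((C ∩ A) ∪ (D ∪ B))^c) ∩ (A ∩ (B ∩ A))) ∪ C = {2, 3, 5, 6, 7, 8, 10, 11, 12}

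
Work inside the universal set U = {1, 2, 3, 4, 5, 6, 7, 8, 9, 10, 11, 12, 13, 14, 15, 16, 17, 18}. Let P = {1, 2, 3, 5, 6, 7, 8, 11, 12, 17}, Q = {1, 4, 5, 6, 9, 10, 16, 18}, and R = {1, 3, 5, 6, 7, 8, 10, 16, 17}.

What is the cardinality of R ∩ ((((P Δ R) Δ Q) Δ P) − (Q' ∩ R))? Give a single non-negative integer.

0

P Δ R = {2, 10, 11, 12, 16}
(P Δ R) Δ Q = {1, 2, 4, 5, 6, 9, 11, 12, 18}
((P Δ R) Δ Q) Δ P = {3, 4, 7, 8, 9, 17, 18}
Q' = {2, 3, 7, 8, 11, 12, 13, 14, 15, 17}
Q' ∩ R = {3, 7, 8, 17}
(((P Δ R) Δ Q) Δ P) − (Q' ∩ R) = {4, 9, 18}
R ∩ ((((P Δ R) Δ Q) Δ P) − (Q' ∩ R)) = {}
|R ∩ ((((P Δ R) Δ Q) Δ P) − (Q' ∩ R))| = 0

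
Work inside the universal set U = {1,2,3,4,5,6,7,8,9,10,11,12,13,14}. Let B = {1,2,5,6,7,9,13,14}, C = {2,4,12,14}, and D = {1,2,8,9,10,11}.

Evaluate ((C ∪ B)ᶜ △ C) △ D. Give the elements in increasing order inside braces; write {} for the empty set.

C ∪ B = {1,2,4,5,6,7,9,12,13,14}
(C ∪ B)ᶜ = {3,8,10,11}
(C ∪ B)ᶜ △ C = {2,3,4,8,10,11,12,14}
((C ∪ B)ᶜ △ C) △ D = {1,3,4,9,12,14}

{1,3,4,9,12,14}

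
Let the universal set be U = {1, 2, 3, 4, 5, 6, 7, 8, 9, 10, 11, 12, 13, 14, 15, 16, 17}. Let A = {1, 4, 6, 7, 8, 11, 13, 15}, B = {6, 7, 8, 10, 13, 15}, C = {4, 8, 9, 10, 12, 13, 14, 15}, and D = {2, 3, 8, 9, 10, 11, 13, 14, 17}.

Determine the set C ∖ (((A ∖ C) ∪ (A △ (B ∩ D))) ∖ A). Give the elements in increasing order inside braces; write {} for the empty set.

{4, 8, 9, 12, 13, 14, 15}

A ∖ C = {1, 6, 7, 11}
B ∩ D = {8, 10, 13}
A △ (B ∩ D) = {1, 4, 6, 7, 10, 11, 15}
(A ∖ C) ∪ (A △ (B ∩ D)) = {1, 4, 6, 7, 10, 11, 15}
((A ∖ C) ∪ (A △ (B ∩ D))) ∖ A = {10}
C ∖ (((A ∖ C) ∪ (A △ (B ∩ D))) ∖ A) = {4, 8, 9, 12, 13, 14, 15}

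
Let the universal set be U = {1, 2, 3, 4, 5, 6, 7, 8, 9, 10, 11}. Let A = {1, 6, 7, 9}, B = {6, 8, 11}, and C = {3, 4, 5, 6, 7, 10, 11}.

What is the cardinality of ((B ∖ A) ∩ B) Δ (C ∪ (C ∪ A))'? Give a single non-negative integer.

B ∖ A = {8, 11}
(B ∖ A) ∩ B = {8, 11}
C ∪ A = {1, 3, 4, 5, 6, 7, 9, 10, 11}
C ∪ (C ∪ A) = {1, 3, 4, 5, 6, 7, 9, 10, 11}
(C ∪ (C ∪ A))' = {2, 8}
((B ∖ A) ∩ B) Δ (C ∪ (C ∪ A))' = {2, 11}
|((B ∖ A) ∩ B) Δ (C ∪ (C ∪ A))'| = 2

2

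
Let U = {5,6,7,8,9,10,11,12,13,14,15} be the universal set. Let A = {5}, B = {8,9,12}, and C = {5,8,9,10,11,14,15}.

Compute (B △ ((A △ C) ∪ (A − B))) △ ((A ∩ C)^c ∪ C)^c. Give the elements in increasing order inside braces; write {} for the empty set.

A △ C = {8,9,10,11,14,15}
A − B = {5}
(A △ C) ∪ (A − B) = {5,8,9,10,11,14,15}
B △ ((A △ C) ∪ (A − B)) = {5,10,11,12,14,15}
A ∩ C = {5}
(A ∩ C)^c = {6,7,8,9,10,11,12,13,14,15}
(A ∩ C)^c ∪ C = {5,6,7,8,9,10,11,12,13,14,15}
((A ∩ C)^c ∪ C)^c = {}
(B △ ((A △ C) ∪ (A − B))) △ ((A ∩ C)^c ∪ C)^c = {5,10,11,12,14,15}

{5,10,11,12,14,15}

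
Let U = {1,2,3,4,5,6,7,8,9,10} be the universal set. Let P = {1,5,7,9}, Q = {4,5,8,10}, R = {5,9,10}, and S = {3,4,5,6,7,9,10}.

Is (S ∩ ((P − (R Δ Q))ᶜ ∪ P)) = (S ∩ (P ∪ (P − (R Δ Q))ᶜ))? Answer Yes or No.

Yes

R Δ Q = {4,8,9}
P − (R Δ Q) = {1,5,7}
(P − (R Δ Q))ᶜ = {2,3,4,6,8,9,10}
(P − (R Δ Q))ᶜ ∪ P = {1,2,3,4,5,6,7,8,9,10}
S ∩ ((P − (R Δ Q))ᶜ ∪ P) = {3,4,5,6,7,9,10}
P ∪ (P − (R Δ Q))ᶜ = {1,2,3,4,5,6,7,8,9,10}
S ∩ (P ∪ (P − (R Δ Q))ᶜ) = {3,4,5,6,7,9,10}
Both equal {3,4,5,6,7,9,10}, so S ∩ ((P − (R Δ Q))ᶜ ∪ P) = S ∩ (P ∪ (P − (R Δ Q))ᶜ).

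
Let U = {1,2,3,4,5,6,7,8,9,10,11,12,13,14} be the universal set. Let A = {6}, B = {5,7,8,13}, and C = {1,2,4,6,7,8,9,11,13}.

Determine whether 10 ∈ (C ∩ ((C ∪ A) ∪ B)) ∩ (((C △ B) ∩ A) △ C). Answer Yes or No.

No

10 ∉ C and 10 ∉ A, so 10 ∉ C ∪ A
10 ∉ (C ∪ A) and 10 ∉ B, so 10 ∉ (C ∪ A) ∪ B
10 ∉ C and 10 ∉ ((C ∪ A) ∪ B), so 10 ∉ C ∩ ((C ∪ A) ∪ B)
10 ∉ C and 10 ∉ B, so 10 ∉ C △ B
10 ∉ (C △ B) and 10 ∉ A, so 10 ∉ (C △ B) ∩ A
10 ∉ ((C △ B) ∩ A) and 10 ∉ C, so 10 ∉ ((C △ B) ∩ A) △ C
10 ∉ (C ∩ ((C ∪ A) ∪ B)) and 10 ∉ (((C △ B) ∩ A) △ C), so 10 ∉ (C ∩ ((C ∪ A) ∪ B)) ∩ (((C △ B) ∩ A) △ C)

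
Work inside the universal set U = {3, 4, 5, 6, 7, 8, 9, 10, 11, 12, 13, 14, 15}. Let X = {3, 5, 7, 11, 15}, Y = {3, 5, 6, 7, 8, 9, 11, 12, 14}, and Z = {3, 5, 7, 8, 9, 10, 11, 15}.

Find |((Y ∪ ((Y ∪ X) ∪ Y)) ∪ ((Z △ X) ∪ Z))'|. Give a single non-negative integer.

2

Y ∪ X = {3, 5, 6, 7, 8, 9, 11, 12, 14, 15}
(Y ∪ X) ∪ Y = {3, 5, 6, 7, 8, 9, 11, 12, 14, 15}
Y ∪ ((Y ∪ X) ∪ Y) = {3, 5, 6, 7, 8, 9, 11, 12, 14, 15}
Z △ X = {8, 9, 10}
(Z △ X) ∪ Z = {3, 5, 7, 8, 9, 10, 11, 15}
(Y ∪ ((Y ∪ X) ∪ Y)) ∪ ((Z △ X) ∪ Z) = {3, 5, 6, 7, 8, 9, 10, 11, 12, 14, 15}
((Y ∪ ((Y ∪ X) ∪ Y)) ∪ ((Z △ X) ∪ Z))' = {4, 13}
|((Y ∪ ((Y ∪ X) ∪ Y)) ∪ ((Z △ X) ∪ Z))'| = 2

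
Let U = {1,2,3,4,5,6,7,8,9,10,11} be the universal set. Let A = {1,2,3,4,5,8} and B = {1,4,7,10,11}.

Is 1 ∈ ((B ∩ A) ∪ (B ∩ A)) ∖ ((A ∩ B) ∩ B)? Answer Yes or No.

1 ∈ B and 1 ∈ A, so 1 ∈ B ∩ A
1 ∈ B and 1 ∈ A, so 1 ∈ B ∩ A
1 ∈ (B ∩ A) and 1 ∈ (B ∩ A), so 1 ∈ (B ∩ A) ∪ (B ∩ A)
1 ∈ A and 1 ∈ B, so 1 ∈ A ∩ B
1 ∈ (A ∩ B) and 1 ∈ B, so 1 ∈ (A ∩ B) ∩ B
1 ∈ ((B ∩ A) ∪ (B ∩ A)) and 1 ∈ ((A ∩ B) ∩ B), so 1 ∉ ((B ∩ A) ∪ (B ∩ A)) ∖ ((A ∩ B) ∩ B)

No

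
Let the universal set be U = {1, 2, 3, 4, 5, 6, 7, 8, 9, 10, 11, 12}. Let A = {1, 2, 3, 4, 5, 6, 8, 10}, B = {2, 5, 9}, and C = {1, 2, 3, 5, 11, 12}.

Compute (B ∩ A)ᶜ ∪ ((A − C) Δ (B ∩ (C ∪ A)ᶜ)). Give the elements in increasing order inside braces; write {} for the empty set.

{1, 3, 4, 6, 7, 8, 9, 10, 11, 12}

B ∩ A = {2, 5}
(B ∩ A)ᶜ = {1, 3, 4, 6, 7, 8, 9, 10, 11, 12}
A − C = {4, 6, 8, 10}
C ∪ A = {1, 2, 3, 4, 5, 6, 8, 10, 11, 12}
(C ∪ A)ᶜ = {7, 9}
B ∩ (C ∪ A)ᶜ = {9}
(A − C) Δ (B ∩ (C ∪ A)ᶜ) = {4, 6, 8, 9, 10}
(B ∩ A)ᶜ ∪ ((A − C) Δ (B ∩ (C ∪ A)ᶜ)) = {1, 3, 4, 6, 7, 8, 9, 10, 11, 12}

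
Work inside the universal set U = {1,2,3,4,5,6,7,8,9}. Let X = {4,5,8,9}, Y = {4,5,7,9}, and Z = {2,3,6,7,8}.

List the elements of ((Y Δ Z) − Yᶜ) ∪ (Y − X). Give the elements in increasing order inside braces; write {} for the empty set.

Y Δ Z = {2,3,4,5,6,8,9}
Yᶜ = {1,2,3,6,8}
(Y Δ Z) − Yᶜ = {4,5,9}
Y − X = {7}
((Y Δ Z) − Yᶜ) ∪ (Y − X) = {4,5,7,9}

{4,5,7,9}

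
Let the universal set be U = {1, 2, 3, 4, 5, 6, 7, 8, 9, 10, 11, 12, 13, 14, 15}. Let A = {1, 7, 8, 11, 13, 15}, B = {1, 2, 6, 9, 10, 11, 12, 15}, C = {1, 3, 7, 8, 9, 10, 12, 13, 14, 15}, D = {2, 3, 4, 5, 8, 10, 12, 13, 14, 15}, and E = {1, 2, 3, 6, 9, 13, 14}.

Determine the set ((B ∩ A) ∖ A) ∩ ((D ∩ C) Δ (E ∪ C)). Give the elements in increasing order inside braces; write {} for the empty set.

B ∩ A = {1, 11, 15}
(B ∩ A) ∖ A = {}
D ∩ C = {3, 8, 10, 12, 13, 14, 15}
E ∪ C = {1, 2, 3, 6, 7, 8, 9, 10, 12, 13, 14, 15}
(D ∩ C) Δ (E ∪ C) = {1, 2, 6, 7, 9}
((B ∩ A) ∖ A) ∩ ((D ∩ C) Δ (E ∪ C)) = {}

{}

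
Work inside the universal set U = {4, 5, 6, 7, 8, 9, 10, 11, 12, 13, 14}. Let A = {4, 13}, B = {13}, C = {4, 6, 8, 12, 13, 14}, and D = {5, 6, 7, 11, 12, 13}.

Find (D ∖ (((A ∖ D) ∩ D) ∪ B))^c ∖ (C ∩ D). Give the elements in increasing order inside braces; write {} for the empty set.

A ∖ D = {4}
(A ∖ D) ∩ D = {}
((A ∖ D) ∩ D) ∪ B = {13}
D ∖ (((A ∖ D) ∩ D) ∪ B) = {5, 6, 7, 11, 12}
(D ∖ (((A ∖ D) ∩ D) ∪ B))^c = {4, 8, 9, 10, 13, 14}
C ∩ D = {6, 12, 13}
(D ∖ (((A ∖ D) ∩ D) ∪ B))^c ∖ (C ∩ D) = {4, 8, 9, 10, 14}

{4, 8, 9, 10, 14}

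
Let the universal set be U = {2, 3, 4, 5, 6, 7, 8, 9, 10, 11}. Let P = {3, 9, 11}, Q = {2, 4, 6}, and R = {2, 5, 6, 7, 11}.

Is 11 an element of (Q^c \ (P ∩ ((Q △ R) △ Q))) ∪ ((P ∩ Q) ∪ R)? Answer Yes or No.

11 ∉ Q, so 11 ∈ Q^c
11 ∉ Q and 11 ∈ R, so 11 ∈ Q △ R
11 ∈ (Q △ R) and 11 ∉ Q, so 11 ∈ (Q △ R) △ Q
11 ∈ P and 11 ∈ ((Q △ R) △ Q), so 11 ∈ P ∩ ((Q △ R) △ Q)
11 ∈ Q^c and 11 ∈ (P ∩ ((Q △ R) △ Q)), so 11 ∉ Q^c \ (P ∩ ((Q △ R) △ Q))
11 ∈ P and 11 ∉ Q, so 11 ∉ P ∩ Q
11 ∉ (P ∩ Q) and 11 ∈ R, so 11 ∈ (P ∩ Q) ∪ R
11 ∉ (Q^c \ (P ∩ ((Q △ R) △ Q))) and 11 ∈ ((P ∩ Q) ∪ R), so 11 ∈ (Q^c \ (P ∩ ((Q △ R) △ Q))) ∪ ((P ∩ Q) ∪ R)

Yes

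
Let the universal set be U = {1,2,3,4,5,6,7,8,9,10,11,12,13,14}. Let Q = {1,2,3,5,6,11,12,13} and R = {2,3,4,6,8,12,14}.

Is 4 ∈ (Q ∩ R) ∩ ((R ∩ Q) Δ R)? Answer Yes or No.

No

4 ∉ Q and 4 ∈ R, so 4 ∉ Q ∩ R
4 ∈ R and 4 ∉ Q, so 4 ∉ R ∩ Q
4 ∉ (R ∩ Q) and 4 ∈ R, so 4 ∈ (R ∩ Q) Δ R
4 ∉ (Q ∩ R) and 4 ∈ ((R ∩ Q) Δ R), so 4 ∉ (Q ∩ R) ∩ ((R ∩ Q) Δ R)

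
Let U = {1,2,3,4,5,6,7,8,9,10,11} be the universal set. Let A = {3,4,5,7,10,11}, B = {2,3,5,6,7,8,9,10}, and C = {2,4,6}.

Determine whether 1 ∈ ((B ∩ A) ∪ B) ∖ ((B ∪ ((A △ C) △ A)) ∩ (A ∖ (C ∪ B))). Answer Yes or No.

1 ∉ B and 1 ∉ A, so 1 ∉ B ∩ A
1 ∉ (B ∩ A) and 1 ∉ B, so 1 ∉ (B ∩ A) ∪ B
1 ∉ A and 1 ∉ C, so 1 ∉ A △ C
1 ∉ (A △ C) and 1 ∉ A, so 1 ∉ (A △ C) △ A
1 ∉ B and 1 ∉ ((A △ C) △ A), so 1 ∉ B ∪ ((A △ C) △ A)
1 ∉ C and 1 ∉ B, so 1 ∉ C ∪ B
1 ∉ A and 1 ∉ (C ∪ B), so 1 ∉ A ∖ (C ∪ B)
1 ∉ (B ∪ ((A △ C) △ A)) and 1 ∉ (A ∖ (C ∪ B)), so 1 ∉ (B ∪ ((A △ C) △ A)) ∩ (A ∖ (C ∪ B))
1 ∉ ((B ∩ A) ∪ B) and 1 ∉ ((B ∪ ((A △ C) △ A)) ∩ (A ∖ (C ∪ B))), so 1 ∉ ((B ∩ A) ∪ B) ∖ ((B ∪ ((A △ C) △ A)) ∩ (A ∖ (C ∪ B)))

No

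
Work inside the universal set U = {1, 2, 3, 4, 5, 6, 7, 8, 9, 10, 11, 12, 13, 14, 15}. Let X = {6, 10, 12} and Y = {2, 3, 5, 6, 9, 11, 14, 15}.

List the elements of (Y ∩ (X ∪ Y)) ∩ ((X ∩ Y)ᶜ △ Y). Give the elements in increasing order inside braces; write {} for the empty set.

X ∪ Y = {2, 3, 5, 6, 9, 10, 11, 12, 14, 15}
Y ∩ (X ∪ Y) = {2, 3, 5, 6, 9, 11, 14, 15}
X ∩ Y = {6}
(X ∩ Y)ᶜ = {1, 2, 3, 4, 5, 7, 8, 9, 10, 11, 12, 13, 14, 15}
(X ∩ Y)ᶜ △ Y = {1, 4, 6, 7, 8, 10, 12, 13}
(Y ∩ (X ∪ Y)) ∩ ((X ∩ Y)ᶜ △ Y) = {6}

{6}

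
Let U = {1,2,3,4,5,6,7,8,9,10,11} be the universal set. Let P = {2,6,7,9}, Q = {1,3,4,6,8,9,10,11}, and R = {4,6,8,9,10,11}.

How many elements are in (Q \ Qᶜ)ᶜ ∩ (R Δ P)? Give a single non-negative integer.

2

Qᶜ = {2,5,7}
Q \ Qᶜ = {1,3,4,6,8,9,10,11}
(Q \ Qᶜ)ᶜ = {2,5,7}
R Δ P = {2,4,7,8,10,11}
(Q \ Qᶜ)ᶜ ∩ (R Δ P) = {2,7}
|(Q \ Qᶜ)ᶜ ∩ (R Δ P)| = 2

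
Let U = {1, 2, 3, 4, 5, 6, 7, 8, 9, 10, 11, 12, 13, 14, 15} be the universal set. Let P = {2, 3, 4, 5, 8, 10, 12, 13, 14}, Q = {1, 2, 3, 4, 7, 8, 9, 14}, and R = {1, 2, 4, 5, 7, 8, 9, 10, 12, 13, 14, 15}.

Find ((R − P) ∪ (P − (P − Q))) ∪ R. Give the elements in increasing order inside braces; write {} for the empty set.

R − P = {1, 7, 9, 15}
P − Q = {5, 10, 12, 13}
P − (P − Q) = {2, 3, 4, 8, 14}
(R − P) ∪ (P − (P − Q)) = {1, 2, 3, 4, 7, 8, 9, 14, 15}
((R − P) ∪ (P − (P − Q))) ∪ R = {1, 2, 3, 4, 5, 7, 8, 9, 10, 12, 13, 14, 15}

{1, 2, 3, 4, 5, 7, 8, 9, 10, 12, 13, 14, 15}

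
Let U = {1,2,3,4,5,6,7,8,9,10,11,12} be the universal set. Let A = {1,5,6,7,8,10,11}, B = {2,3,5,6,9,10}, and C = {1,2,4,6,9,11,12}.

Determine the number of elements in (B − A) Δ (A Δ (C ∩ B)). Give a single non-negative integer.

7

B − A = {2,3,9}
C ∩ B = {2,6,9}
A Δ (C ∩ B) = {1,2,5,7,8,9,10,11}
(B − A) Δ (A Δ (C ∩ B)) = {1,3,5,7,8,10,11}
|(B − A) Δ (A Δ (C ∩ B))| = 7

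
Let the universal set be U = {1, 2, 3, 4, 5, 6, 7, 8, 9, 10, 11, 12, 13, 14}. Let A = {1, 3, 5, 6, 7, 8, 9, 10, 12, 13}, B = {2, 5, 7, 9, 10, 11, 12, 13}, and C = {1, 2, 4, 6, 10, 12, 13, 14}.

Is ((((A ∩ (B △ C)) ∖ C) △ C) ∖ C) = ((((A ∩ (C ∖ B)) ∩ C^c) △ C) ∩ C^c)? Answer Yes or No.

B △ C = {1, 4, 5, 6, 7, 9, 11, 14}
A ∩ (B △ C) = {1, 5, 6, 7, 9}
(A ∩ (B △ C)) ∖ C = {5, 7, 9}
((A ∩ (B △ C)) ∖ C) △ C = {1, 2, 4, 5, 6, 7, 9, 10, 12, 13, 14}
(((A ∩ (B △ C)) ∖ C) △ C) ∖ C = {5, 7, 9}
C ∖ B = {1, 4, 6, 14}
A ∩ (C ∖ B) = {1, 6}
C^c = {3, 5, 7, 8, 9, 11}
(A ∩ (C ∖ B)) ∩ C^c = {}
((A ∩ (C ∖ B)) ∩ C^c) △ C = {1, 2, 4, 6, 10, 12, 13, 14}
(((A ∩ (C ∖ B)) ∩ C^c) △ C) ∩ C^c = {}
5 ∈ (((A ∩ (B △ C)) ∖ C) △ C) ∖ C but 5 ∉ (((A ∩ (C ∖ B)) ∩ C^c) △ C) ∩ C^c, so they differ.

No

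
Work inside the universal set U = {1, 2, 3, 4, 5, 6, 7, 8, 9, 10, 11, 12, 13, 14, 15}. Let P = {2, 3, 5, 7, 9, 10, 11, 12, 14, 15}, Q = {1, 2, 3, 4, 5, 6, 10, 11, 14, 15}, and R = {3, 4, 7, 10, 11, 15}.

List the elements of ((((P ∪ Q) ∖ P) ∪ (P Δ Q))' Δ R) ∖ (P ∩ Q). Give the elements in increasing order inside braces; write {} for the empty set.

P ∪ Q = {1, 2, 3, 4, 5, 6, 7, 9, 10, 11, 12, 14, 15}
(P ∪ Q) ∖ P = {1, 4, 6}
P Δ Q = {1, 4, 6, 7, 9, 12}
((P ∪ Q) ∖ P) ∪ (P Δ Q) = {1, 4, 6, 7, 9, 12}
(((P ∪ Q) ∖ P) ∪ (P Δ Q))' = {2, 3, 5, 8, 10, 11, 13, 14, 15}
(((P ∪ Q) ∖ P) ∪ (P Δ Q))' Δ R = {2, 4, 5, 7, 8, 13, 14}
P ∩ Q = {2, 3, 5, 10, 11, 14, 15}
((((P ∪ Q) ∖ P) ∪ (P Δ Q))' Δ R) ∖ (P ∩ Q) = {4, 7, 8, 13}

{4, 7, 8, 13}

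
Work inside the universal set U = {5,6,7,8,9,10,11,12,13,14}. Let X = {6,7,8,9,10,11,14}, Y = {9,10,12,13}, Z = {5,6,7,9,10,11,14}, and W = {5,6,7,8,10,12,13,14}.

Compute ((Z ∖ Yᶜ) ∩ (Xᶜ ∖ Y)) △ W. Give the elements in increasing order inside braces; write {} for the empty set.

Yᶜ = {5,6,7,8,11,14}
Z ∖ Yᶜ = {9,10}
Xᶜ = {5,12,13}
Xᶜ ∖ Y = {5}
(Z ∖ Yᶜ) ∩ (Xᶜ ∖ Y) = {}
((Z ∖ Yᶜ) ∩ (Xᶜ ∖ Y)) △ W = {5,6,7,8,10,12,13,14}

{5,6,7,8,10,12,13,14}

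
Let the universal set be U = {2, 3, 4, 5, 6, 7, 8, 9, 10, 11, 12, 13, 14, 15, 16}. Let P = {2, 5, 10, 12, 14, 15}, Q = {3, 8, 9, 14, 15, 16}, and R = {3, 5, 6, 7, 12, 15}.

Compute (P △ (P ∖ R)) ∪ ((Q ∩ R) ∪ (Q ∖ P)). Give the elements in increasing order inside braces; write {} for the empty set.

{3, 5, 8, 9, 12, 15, 16}

P ∖ R = {2, 10, 14}
P △ (P ∖ R) = {5, 12, 15}
Q ∩ R = {3, 15}
Q ∖ P = {3, 8, 9, 16}
(Q ∩ R) ∪ (Q ∖ P) = {3, 8, 9, 15, 16}
(P △ (P ∖ R)) ∪ ((Q ∩ R) ∪ (Q ∖ P)) = {3, 5, 8, 9, 12, 15, 16}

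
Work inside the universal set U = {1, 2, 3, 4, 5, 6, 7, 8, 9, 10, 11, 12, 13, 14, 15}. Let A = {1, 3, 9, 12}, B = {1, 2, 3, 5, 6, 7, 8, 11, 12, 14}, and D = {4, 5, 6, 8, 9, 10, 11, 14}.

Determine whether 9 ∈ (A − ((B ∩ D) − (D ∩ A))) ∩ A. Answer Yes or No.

9 ∉ B and 9 ∈ D, so 9 ∉ B ∩ D
9 ∈ D and 9 ∈ A, so 9 ∈ D ∩ A
9 ∉ (B ∩ D) and 9 ∈ (D ∩ A), so 9 ∉ (B ∩ D) − (D ∩ A)
9 ∈ A and 9 ∉ ((B ∩ D) − (D ∩ A)), so 9 ∈ A − ((B ∩ D) − (D ∩ A))
9 ∈ (A − ((B ∩ D) − (D ∩ A))) and 9 ∈ A, so 9 ∈ (A − ((B ∩ D) − (D ∩ A))) ∩ A

Yes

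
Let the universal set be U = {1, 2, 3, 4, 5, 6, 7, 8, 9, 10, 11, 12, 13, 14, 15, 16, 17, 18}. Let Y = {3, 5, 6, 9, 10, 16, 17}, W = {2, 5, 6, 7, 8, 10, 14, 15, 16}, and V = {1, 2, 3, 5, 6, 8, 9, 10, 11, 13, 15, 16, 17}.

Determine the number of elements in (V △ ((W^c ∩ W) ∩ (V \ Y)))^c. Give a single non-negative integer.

W^c = {1, 3, 4, 9, 11, 12, 13, 17, 18}
W^c ∩ W = {}
V \ Y = {1, 2, 8, 11, 13, 15}
(W^c ∩ W) ∩ (V \ Y) = {}
V △ ((W^c ∩ W) ∩ (V \ Y)) = {1, 2, 3, 5, 6, 8, 9, 10, 11, 13, 15, 16, 17}
(V △ ((W^c ∩ W) ∩ (V \ Y)))^c = {4, 7, 12, 14, 18}
|(V △ ((W^c ∩ W) ∩ (V \ Y)))^c| = 5

5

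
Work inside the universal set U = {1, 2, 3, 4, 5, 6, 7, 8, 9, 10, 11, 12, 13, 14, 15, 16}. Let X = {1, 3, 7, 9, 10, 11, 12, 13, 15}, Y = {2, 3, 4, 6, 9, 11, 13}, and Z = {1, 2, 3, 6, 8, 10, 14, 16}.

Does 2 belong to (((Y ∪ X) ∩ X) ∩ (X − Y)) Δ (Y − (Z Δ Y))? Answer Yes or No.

Yes

2 ∈ Y and 2 ∉ X, so 2 ∈ Y ∪ X
2 ∈ (Y ∪ X) and 2 ∉ X, so 2 ∉ (Y ∪ X) ∩ X
2 ∉ X and 2 ∈ Y, so 2 ∉ X − Y
2 ∉ ((Y ∪ X) ∩ X) and 2 ∉ (X − Y), so 2 ∉ ((Y ∪ X) ∩ X) ∩ (X − Y)
2 ∈ Z and 2 ∈ Y, so 2 ∉ Z Δ Y
2 ∈ Y and 2 ∉ (Z Δ Y), so 2 ∈ Y − (Z Δ Y)
2 ∉ (((Y ∪ X) ∩ X) ∩ (X − Y)) and 2 ∈ (Y − (Z Δ Y)), so 2 ∈ (((Y ∪ X) ∩ X) ∩ (X − Y)) Δ (Y − (Z Δ Y))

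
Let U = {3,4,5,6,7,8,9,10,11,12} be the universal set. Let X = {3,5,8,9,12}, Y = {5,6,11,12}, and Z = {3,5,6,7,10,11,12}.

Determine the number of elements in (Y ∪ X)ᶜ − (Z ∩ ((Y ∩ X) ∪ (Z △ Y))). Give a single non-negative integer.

Y ∪ X = {3,5,6,8,9,11,12}
(Y ∪ X)ᶜ = {4,7,10}
Y ∩ X = {5,12}
Z △ Y = {3,7,10}
(Y ∩ X) ∪ (Z △ Y) = {3,5,7,10,12}
Z ∩ ((Y ∩ X) ∪ (Z △ Y)) = {3,5,7,10,12}
(Y ∪ X)ᶜ − (Z ∩ ((Y ∩ X) ∪ (Z △ Y))) = {4}
|(Y ∪ X)ᶜ − (Z ∩ ((Y ∩ X) ∪ (Z △ Y)))| = 1

1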